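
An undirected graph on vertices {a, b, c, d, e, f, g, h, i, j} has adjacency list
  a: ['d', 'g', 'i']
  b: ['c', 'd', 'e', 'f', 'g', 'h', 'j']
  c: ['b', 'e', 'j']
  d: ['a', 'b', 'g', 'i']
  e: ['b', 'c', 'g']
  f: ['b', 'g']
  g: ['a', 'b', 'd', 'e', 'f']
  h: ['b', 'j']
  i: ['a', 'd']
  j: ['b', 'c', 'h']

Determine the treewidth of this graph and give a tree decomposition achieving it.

Treewidth 2.
Bags: B1 = {b, d, g}  B2 = {b, e, g}  B3 = {a, d, g}  B4 = {b, f, g}  B5 = {b, c, e}  B6 = {a, d, i}  B7 = {b, c, j}  B8 = {b, h, j}
Tree: B1–B2, B1–B3, B1–B4, B2–B5, B3–B6, B5–B7, B7–B8

Every bag has size at most 3, so the width is 3 − 1 = 2 and tw(G) ≤ 2. On the other hand G contains the 3-clique {a, d, g}. A clique must lie in a single bag of any decomposition, so no decomposition can have width below 2. The upper and lower bounds meet at 2, so that is the treewidth.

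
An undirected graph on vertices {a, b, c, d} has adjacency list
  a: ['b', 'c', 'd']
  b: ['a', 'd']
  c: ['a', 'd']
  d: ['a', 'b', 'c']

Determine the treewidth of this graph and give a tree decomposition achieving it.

Each bag holds 3 vertices, so the decomposition has width 2, which upper-bounds the treewidth. On the other hand G contains the 3-clique {a, c, d}. A clique must lie in a single bag of any decomposition, so no decomposition can have width below 2. Combining the bounds, tw(G) = 2.

Treewidth 2.
Bags: B1 = {a, c, d}  B2 = {a, b, d}
Tree: B1–B2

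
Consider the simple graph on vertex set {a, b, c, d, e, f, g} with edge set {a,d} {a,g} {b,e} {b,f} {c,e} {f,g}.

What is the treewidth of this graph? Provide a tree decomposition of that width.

Treewidth 1.
One optimal decomposition is:
Bags: B1 = {c, e}  B2 = {b, e}  B3 = {b, f}  B4 = {f, g}  B5 = {a, g}  B6 = {a, d}
Tree: B1–B2, B2–B3, B3–B4, B4–B5, B5–B6

Every bag has size at most 2, so the width is 2 − 1 = 1 and tw(G) ≤ 1. G has an edge, so its treewidth is at least 1. Hence tw(G) = 1 exactly.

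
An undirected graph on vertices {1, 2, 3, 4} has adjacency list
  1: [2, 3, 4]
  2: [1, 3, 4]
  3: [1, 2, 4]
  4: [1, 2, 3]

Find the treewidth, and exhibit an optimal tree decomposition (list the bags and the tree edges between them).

A single bag containing all 4 vertices is trivially a valid decomposition of width 3. For the lower bound, the 4 vertices {1, 2, 3, 4} are pairwise adjacent, and any tree decomposition puts a clique entirely inside one bag — forcing width ≥ 3. Hence tw(G) = 3 exactly.

Treewidth 3.
One optimal decomposition is:
Bags: B1 = {1, 2, 3, 4}
Tree: (single bag)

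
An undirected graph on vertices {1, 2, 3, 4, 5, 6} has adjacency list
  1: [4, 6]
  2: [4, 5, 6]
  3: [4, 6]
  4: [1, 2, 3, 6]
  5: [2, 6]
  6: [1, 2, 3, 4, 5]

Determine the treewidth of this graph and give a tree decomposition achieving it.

Every bag has size at most 3, so the width is 3 − 1 = 2 and tw(G) ≤ 2. Conversely, {1, 4, 6} is a clique of size 3, and the vertices of any clique must share a bag in every tree decomposition; so some bag has ≥ 3 vertices and tw(G) ≥ 2. Combining the bounds, tw(G) = 2.

Treewidth 2.
One such decomposition:
Bags: B1 = {2, 5, 6}  B2 = {2, 4, 6}  B3 = {1, 4, 6}  B4 = {3, 4, 6}
Tree: B1–B2, B2–B3, B3–B4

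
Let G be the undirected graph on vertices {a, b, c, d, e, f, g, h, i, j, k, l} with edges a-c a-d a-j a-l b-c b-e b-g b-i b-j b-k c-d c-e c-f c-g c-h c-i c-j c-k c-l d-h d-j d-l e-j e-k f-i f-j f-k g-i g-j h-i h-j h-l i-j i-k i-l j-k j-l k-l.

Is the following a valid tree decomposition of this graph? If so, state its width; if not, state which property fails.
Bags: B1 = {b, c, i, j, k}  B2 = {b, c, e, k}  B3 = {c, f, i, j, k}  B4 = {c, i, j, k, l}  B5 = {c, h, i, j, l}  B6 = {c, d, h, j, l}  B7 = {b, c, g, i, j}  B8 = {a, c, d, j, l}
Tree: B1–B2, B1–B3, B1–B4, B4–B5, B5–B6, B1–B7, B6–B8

A tree decomposition must satisfy three properties: every vertex lies in some bag; for every edge, both endpoints lie together in some bag; and for every vertex, the bags containing it form a connected subtree. Here edge (j,e) lies in no bag, so the decomposition is invalid.

No — edge (j,e) lies in no bag.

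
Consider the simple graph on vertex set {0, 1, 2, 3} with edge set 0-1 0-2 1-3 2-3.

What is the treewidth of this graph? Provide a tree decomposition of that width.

Treewidth 2.
Bags: B1 = {0, 1, 2}  B2 = {1, 2, 3}
Tree: B1–B2

Each bag holds 3 vertices, so the decomposition has width 2, which upper-bounds the treewidth. The edges 1–0–2–3–1 form a cycle, so G is not a tree and its treewidth is at least 2. Combining the bounds, tw(G) = 2.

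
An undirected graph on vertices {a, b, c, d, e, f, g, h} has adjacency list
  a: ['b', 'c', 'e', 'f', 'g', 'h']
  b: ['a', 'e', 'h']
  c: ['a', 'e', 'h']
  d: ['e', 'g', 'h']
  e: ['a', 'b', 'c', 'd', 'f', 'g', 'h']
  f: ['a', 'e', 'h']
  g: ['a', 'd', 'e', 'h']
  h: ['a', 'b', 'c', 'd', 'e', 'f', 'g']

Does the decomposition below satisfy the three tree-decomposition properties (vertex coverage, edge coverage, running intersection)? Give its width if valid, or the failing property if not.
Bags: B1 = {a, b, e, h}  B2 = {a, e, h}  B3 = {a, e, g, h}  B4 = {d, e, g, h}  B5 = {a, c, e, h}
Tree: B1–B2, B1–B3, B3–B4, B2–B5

No — vertex f appears in no bag.

A tree decomposition must satisfy three properties: every vertex lies in some bag; for every edge, both endpoints lie together in some bag; and for every vertex, the bags containing it form a connected subtree. Here vertex f appears in no bag, so the decomposition is invalid.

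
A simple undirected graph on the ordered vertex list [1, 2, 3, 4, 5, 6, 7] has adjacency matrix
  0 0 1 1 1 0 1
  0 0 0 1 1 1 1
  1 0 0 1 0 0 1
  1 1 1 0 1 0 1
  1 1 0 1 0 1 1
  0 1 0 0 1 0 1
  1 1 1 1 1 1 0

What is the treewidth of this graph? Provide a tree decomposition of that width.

Treewidth 3.
One optimal decomposition is:
Bags: B1 = {1, 4, 5, 7}  B2 = {2, 4, 5, 7}  B3 = {1, 3, 4, 7}  B4 = {2, 5, 6, 7}
Tree: B1–B2, B1–B3, B2–B4

The largest bag has 4 vertices, giving width 3; this decomposition certifies tw(G) ≤ 3. Conversely, {1, 3, 4, 7} is a clique of size 4, and the vertices of any clique must share a bag in every tree decomposition; so some bag has ≥ 4 vertices and tw(G) ≥ 3. Combining the bounds, tw(G) = 3.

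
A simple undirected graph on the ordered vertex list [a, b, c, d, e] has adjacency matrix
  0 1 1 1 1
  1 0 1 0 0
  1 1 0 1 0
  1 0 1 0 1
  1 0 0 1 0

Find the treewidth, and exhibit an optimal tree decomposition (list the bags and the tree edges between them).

Every bag has size at most 3, so the width is 3 − 1 = 2 and tw(G) ≤ 2. Conversely, {a, d, e} is a clique of size 3, and the vertices of any clique must share a bag in every tree decomposition; so some bag has ≥ 3 vertices and tw(G) ≥ 2. Combining the bounds, tw(G) = 2.

Treewidth 2.
Bags: B1 = {a, c, d}  B2 = {a, b, c}  B3 = {a, d, e}
Tree: B1–B2, B1–B3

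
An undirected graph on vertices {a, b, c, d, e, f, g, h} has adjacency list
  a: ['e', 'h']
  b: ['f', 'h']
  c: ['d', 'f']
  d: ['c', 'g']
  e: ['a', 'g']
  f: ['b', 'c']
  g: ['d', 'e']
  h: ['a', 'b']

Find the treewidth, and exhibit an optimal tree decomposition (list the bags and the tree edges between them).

Treewidth 2.
One optimal decomposition is:
Bags: B1 = {a, e, h}  B2 = {b, e, h}  B3 = {b, e, f}  B4 = {c, e, f}  B5 = {c, d, e}  B6 = {d, e, g}
Tree: B1–B2, B2–B3, B3–B4, B4–B5, B5–B6

Each bag holds 3 vertices, so the decomposition has width 2, which upper-bounds the treewidth. Since e–a–h–b–f–c–d–g–e is a cycle in G, G is not acyclic. Forests are exactly the graphs of treewidth ≤ 1, so tw(G) ≥ 2. The upper and lower bounds meet at 2, so that is the treewidth.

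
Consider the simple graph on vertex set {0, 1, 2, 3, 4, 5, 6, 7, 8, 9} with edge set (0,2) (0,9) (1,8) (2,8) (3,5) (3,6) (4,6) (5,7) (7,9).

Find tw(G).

A width-1 tree decomposition is:
Bags: B1 = {4, 6}  B2 = {3, 6}  B3 = {3, 5}  B4 = {5, 7}  B5 = {7, 9}  B6 = {0, 9}  B7 = {0, 2}  B8 = {2, 8}  B9 = {1, 8}
Tree: B1–B2, B2–B3, B3–B4, B4–B5, B5–B6, B6–B7, B7–B8, B8–B9
Every bag has size at most 2, so the width is 2 − 1 = 1 and tw(G) ≤ 1. G has an edge, so its treewidth is at least 1. Hence tw(G) = 1 exactly.

1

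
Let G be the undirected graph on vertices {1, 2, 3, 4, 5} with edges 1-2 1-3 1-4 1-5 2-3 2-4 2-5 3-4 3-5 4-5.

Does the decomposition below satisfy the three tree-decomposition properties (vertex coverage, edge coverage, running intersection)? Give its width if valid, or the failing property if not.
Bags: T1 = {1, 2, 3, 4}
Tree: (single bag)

No — vertex 5 appears in no bag.

A tree decomposition must satisfy three properties: every vertex lies in some bag; for every edge, both endpoints lie together in some bag; and for every vertex, the bags containing it form a connected subtree. Here vertex 5 appears in no bag, so the decomposition is invalid.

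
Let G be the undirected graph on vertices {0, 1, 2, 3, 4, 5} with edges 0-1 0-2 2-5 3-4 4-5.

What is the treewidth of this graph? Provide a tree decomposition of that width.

Treewidth 1.
One optimal decomposition is:
Bags: B1 = {3, 4}  B2 = {4, 5}  B3 = {2, 5}  B4 = {0, 2}  B5 = {0, 1}
Tree: B1–B2, B2–B3, B3–B4, B4–B5

The largest bag has 2 vertices, giving width 1; this decomposition certifies tw(G) ≤ 1. Since G has at least one edge (e.g. 3–4), it is not an edgeless graph, so tw(G) ≥ 1. Therefore the treewidth is 1.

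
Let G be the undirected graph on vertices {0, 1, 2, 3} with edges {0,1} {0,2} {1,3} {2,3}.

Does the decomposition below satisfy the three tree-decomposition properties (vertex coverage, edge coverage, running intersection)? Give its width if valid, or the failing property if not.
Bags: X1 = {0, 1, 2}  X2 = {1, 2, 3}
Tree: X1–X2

Every vertex of G appears in some bag (union = {0, 1, 2, 3}); every edge is covered by a bag; and for each vertex v the set of bags containing v is connected in the bag tree. The decomposition is therefore valid. The largest bag has 3 vertices, so the width is 2.

Yes; width 2.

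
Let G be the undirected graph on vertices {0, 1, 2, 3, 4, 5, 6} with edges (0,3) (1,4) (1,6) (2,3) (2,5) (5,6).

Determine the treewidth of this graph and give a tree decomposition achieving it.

Every bag has size at most 2, so the width is 2 − 1 = 1 and tw(G) ≤ 1. G has an edge, so its treewidth is at least 1. Combining the bounds, tw(G) = 1.

Treewidth 1.
One such decomposition:
Bags: B1 = {0, 3}  B2 = {2, 3}  B3 = {2, 5}  B4 = {5, 6}  B5 = {1, 6}  B6 = {1, 4}
Tree: B1–B2, B2–B3, B3–B4, B4–B5, B5–B6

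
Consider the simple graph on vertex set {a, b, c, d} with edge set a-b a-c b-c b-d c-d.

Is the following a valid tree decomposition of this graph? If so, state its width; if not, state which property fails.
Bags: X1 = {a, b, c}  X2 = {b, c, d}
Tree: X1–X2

Checking the three conditions: (i) the bags cover all of {a, b, c, d}; (ii) for each edge, some bag contains both endpoints; (iii) the bags containing any fixed vertex form a subtree. All hold, so the decomposition is valid with width 3 − 1 = 2.

Yes; width 2.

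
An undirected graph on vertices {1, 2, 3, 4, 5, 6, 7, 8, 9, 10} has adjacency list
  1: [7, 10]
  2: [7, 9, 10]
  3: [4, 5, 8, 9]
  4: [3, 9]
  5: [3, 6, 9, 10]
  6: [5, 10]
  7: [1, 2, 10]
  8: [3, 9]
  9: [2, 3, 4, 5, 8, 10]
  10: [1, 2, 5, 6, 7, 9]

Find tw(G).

A width-2 tree decomposition is:
Bags: B1 = {5, 9, 10}  B2 = {5, 6, 10}  B3 = {2, 9, 10}  B4 = {2, 7, 10}  B5 = {3, 5, 9}  B6 = {3, 8, 9}  B7 = {3, 4, 9}  B8 = {1, 7, 10}
Tree: B1–B2, B1–B3, B3–B4, B1–B5, B5–B6, B5–B7, B4–B8
Every bag has size at most 3, so the width is 3 − 1 = 2 and tw(G) ≤ 2. For the lower bound, the 3 vertices {1, 7, 10} are pairwise adjacent, and any tree decomposition puts a clique entirely inside one bag — forcing width ≥ 2. Hence tw(G) = 2 exactly.

2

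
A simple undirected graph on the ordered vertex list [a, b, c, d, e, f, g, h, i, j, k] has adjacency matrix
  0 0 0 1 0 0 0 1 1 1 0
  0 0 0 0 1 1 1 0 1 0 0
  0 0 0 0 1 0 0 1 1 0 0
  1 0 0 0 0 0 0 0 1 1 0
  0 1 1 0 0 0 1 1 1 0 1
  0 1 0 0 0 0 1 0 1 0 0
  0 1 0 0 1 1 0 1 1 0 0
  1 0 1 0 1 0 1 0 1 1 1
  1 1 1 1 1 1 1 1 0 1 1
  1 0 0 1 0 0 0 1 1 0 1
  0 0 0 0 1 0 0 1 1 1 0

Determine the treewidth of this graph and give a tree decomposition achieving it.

Treewidth 3.
One optimal decomposition is:
Bags: B1 = {e, h, i, k}  B2 = {h, i, j, k}  B3 = {c, e, h, i}  B4 = {a, h, i, j}  B5 = {e, g, h, i}  B6 = {b, e, g, i}  B7 = {b, f, g, i}  B8 = {a, d, i, j}
Tree: B1–B2, B1–B3, B2–B4, B1–B5, B5–B6, B6–B7, B4–B8

The largest bag has 4 vertices, giving width 3; this decomposition certifies tw(G) ≤ 3. For the lower bound, the 4 vertices {a, d, i, j} are pairwise adjacent, and any tree decomposition puts a clique entirely inside one bag — forcing width ≥ 3. Combining the bounds, tw(G) = 3.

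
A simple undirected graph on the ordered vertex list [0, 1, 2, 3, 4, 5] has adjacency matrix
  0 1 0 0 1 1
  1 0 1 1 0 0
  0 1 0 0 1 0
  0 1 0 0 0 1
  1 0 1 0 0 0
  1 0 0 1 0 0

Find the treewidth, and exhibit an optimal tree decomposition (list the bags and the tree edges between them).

Each bag holds 3 vertices, so the decomposition has width 2, which upper-bounds the treewidth. The edges 5–3–1–0–5 form a cycle, so G is not a tree and its treewidth is at least 2. Therefore the treewidth is 2.

Treewidth 2.
Bags: B1 = {0, 3, 5}  B2 = {0, 1, 3}  B3 = {0, 1, 4}  B4 = {1, 2, 4}
Tree: B1–B2, B2–B3, B3–B4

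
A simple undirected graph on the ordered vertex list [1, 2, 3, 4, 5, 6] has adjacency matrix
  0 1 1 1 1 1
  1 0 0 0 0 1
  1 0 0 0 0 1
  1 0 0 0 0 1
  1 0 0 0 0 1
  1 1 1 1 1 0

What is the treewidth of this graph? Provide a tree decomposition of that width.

Each bag holds 3 vertices, so the decomposition has width 2, which upper-bounds the treewidth. Conversely, {1, 2, 6} is a clique of size 3, and the vertices of any clique must share a bag in every tree decomposition; so some bag has ≥ 3 vertices and tw(G) ≥ 2. The upper and lower bounds meet at 2, so that is the treewidth.

Treewidth 2.
One such decomposition:
Bags: B1 = {1, 2, 6}  B2 = {1, 4, 6}  B3 = {1, 3, 6}  B4 = {1, 5, 6}
Tree: B1–B2, B1–B3, B1–B4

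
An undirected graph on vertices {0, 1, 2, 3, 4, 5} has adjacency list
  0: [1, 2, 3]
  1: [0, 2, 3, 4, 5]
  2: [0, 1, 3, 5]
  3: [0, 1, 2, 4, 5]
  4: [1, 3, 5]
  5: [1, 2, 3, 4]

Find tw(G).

3

A width-3 tree decomposition is:
Bags: B1 = {0, 1, 2, 3}  B2 = {1, 2, 3, 5}  B3 = {1, 3, 4, 5}
Tree: B1–B2, B2–B3
Each bag holds 4 vertices, so the decomposition has width 3, which upper-bounds the treewidth. On the other hand G contains the 4-clique {0, 1, 2, 3}. A clique must lie in a single bag of any decomposition, so no decomposition can have width below 3. Therefore the treewidth is 3.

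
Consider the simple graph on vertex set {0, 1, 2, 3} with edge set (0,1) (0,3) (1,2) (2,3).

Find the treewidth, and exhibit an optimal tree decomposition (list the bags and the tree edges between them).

Every bag has size at most 3, so the width is 3 − 1 = 2 and tw(G) ≤ 2. For the lower bound, G contains the cycle 0–1–2–3–0, so G is not a forest; only forests have treewidth ≤ 1, hence tw(G) ≥ 2. Combining the bounds, tw(G) = 2.

Treewidth 2.
One such decomposition:
Bags: B1 = {0, 1, 2}  B2 = {0, 2, 3}
Tree: B1–B2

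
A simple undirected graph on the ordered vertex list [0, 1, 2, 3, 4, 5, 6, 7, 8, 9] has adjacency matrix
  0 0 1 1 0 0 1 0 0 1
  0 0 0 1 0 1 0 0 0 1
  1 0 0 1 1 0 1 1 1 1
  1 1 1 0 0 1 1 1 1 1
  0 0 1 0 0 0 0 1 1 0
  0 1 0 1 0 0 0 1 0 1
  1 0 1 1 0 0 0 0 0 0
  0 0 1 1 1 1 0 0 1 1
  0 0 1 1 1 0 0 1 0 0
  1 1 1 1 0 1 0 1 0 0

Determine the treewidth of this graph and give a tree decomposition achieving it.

Each bag holds 4 vertices, so the decomposition has width 3, which upper-bounds the treewidth. For the lower bound, the 4 vertices {1, 3, 5, 9} are pairwise adjacent, and any tree decomposition puts a clique entirely inside one bag — forcing width ≥ 3. Therefore the treewidth is 3.

Treewidth 3.
One such decomposition:
Bags: B1 = {3, 5, 7, 9}  B2 = {2, 3, 7, 9}  B3 = {1, 3, 5, 9}  B4 = {2, 3, 7, 8}  B5 = {0, 2, 3, 9}  B6 = {2, 4, 7, 8}  B7 = {0, 2, 3, 6}
Tree: B1–B2, B1–B3, B2–B4, B2–B5, B4–B6, B5–B7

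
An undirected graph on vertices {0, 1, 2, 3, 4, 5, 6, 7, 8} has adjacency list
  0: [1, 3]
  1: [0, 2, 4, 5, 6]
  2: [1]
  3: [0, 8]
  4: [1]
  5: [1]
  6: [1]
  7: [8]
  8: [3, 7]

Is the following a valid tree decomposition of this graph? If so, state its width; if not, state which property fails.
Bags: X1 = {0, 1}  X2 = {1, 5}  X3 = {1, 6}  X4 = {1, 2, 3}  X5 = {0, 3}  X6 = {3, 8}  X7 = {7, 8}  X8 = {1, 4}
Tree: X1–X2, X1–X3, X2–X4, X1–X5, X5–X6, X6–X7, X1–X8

No — bags containing vertex 3 are not connected in the tree.

A tree decomposition must satisfy three properties: every vertex lies in some bag; for every edge, both endpoints lie together in some bag; and for every vertex, the bags containing it form a connected subtree. Here bags containing vertex 3 are not connected in the tree, so the decomposition is invalid.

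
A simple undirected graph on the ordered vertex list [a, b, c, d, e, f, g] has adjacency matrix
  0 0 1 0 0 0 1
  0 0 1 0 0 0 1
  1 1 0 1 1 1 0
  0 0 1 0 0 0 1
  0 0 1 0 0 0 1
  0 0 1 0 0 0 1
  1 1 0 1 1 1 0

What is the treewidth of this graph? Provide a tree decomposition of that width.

The largest bag has 3 vertices, giving width 2; this decomposition certifies tw(G) ≤ 2. Since c–e–g–b–c is a cycle in G, G is not acyclic. Forests are exactly the graphs of treewidth ≤ 1, so tw(G) ≥ 2. Hence tw(G) = 2 exactly.

Treewidth 2.
One such decomposition:
Bags: B1 = {c, e, g}  B2 = {b, c, g}  B3 = {a, c, g}  B4 = {c, f, g}  B5 = {c, d, g}
Tree: B1–B2, B2–B3, B3–B4, B4–B5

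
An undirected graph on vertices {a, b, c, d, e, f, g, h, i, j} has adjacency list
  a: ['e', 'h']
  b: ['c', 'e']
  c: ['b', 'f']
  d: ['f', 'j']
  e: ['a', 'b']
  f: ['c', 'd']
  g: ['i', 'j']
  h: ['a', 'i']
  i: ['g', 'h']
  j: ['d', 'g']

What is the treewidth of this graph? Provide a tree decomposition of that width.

Every bag has size at most 3, so the width is 3 − 1 = 2 and tw(G) ≤ 2. The edges a–h–i–g–j–d–f–c–b–e–a form a cycle, so G is not a tree and its treewidth is at least 2. Therefore the treewidth is 2.

Treewidth 2.
Bags: B1 = {a, h, i}  B2 = {a, g, i}  B3 = {a, g, j}  B4 = {a, d, j}  B5 = {a, d, f}  B6 = {a, c, f}  B7 = {a, b, c}  B8 = {a, b, e}
Tree: B1–B2, B2–B3, B3–B4, B4–B5, B5–B6, B6–B7, B7–B8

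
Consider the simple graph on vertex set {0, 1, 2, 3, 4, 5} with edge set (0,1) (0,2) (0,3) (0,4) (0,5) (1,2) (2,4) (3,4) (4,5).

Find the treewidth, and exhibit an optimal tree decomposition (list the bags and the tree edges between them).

Every bag has size at most 3, so the width is 3 − 1 = 2 and tw(G) ≤ 2. Conversely, {0, 1, 2} is a clique of size 3, and the vertices of any clique must share a bag in every tree decomposition; so some bag has ≥ 3 vertices and tw(G) ≥ 2. Combining the bounds, tw(G) = 2.

Treewidth 2.
One optimal decomposition is:
Bags: B1 = {0, 2, 4}  B2 = {0, 1, 2}  B3 = {0, 4, 5}  B4 = {0, 3, 4}
Tree: B1–B2, B1–B3, B3–B4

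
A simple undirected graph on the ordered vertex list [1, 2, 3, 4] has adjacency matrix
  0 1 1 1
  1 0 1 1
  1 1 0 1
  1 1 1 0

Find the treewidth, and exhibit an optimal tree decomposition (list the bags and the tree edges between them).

With just one bag of size 4, the width is 4 − 1 = 3, so tw(G) ≤ 3. For the lower bound, the 4 vertices {1, 2, 3, 4} are pairwise adjacent, and any tree decomposition puts a clique entirely inside one bag — forcing width ≥ 3. Therefore the treewidth is 3.

Treewidth 3.
One such decomposition:
Bags: B1 = {1, 2, 3, 4}
Tree: (single bag)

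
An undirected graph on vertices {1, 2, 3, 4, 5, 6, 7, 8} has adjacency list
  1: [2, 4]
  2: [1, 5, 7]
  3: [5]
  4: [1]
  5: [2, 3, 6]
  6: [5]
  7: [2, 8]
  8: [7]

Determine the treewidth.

A width-1 tree decomposition is:
Bags: B1 = {2, 7}  B2 = {1, 2}  B3 = {7, 8}  B4 = {1, 4}  B5 = {2, 5}  B6 = {3, 5}  B7 = {5, 6}
Tree: B1–B2, B1–B3, B2–B4, B2–B5, B5–B6, B6–B7
The largest bag has 2 vertices, giving width 1; this decomposition certifies tw(G) ≤ 1. Any graph with an edge has treewidth ≥ 1, and G has the edge 2–7. Therefore the treewidth is 1.

1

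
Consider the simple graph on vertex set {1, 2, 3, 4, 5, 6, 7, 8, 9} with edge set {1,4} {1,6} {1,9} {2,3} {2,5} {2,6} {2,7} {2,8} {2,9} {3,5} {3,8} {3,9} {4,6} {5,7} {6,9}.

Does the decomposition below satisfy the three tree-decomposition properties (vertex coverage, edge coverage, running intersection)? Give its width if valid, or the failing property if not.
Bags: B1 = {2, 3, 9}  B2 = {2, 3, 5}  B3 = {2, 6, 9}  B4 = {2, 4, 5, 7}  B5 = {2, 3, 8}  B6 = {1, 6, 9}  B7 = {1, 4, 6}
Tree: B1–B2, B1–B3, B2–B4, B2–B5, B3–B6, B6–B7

A tree decomposition must satisfy three properties: every vertex lies in some bag; for every edge, both endpoints lie together in some bag; and for every vertex, the bags containing it form a connected subtree. Here bags containing vertex 4 are not connected in the tree, so the decomposition is invalid.

No — bags containing vertex 4 are not connected in the tree.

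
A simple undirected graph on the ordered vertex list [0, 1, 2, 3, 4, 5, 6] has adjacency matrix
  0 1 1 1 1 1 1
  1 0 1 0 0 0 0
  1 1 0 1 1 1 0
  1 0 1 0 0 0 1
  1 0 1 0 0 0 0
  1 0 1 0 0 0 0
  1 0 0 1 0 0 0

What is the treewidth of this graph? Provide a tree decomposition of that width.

The largest bag has 3 vertices, giving width 2; this decomposition certifies tw(G) ≤ 2. Conversely, {0, 1, 2} is a clique of size 3, and the vertices of any clique must share a bag in every tree decomposition; so some bag has ≥ 3 vertices and tw(G) ≥ 2. Therefore the treewidth is 2.

Treewidth 2.
One such decomposition:
Bags: B1 = {0, 2, 5}  B2 = {0, 2, 4}  B3 = {0, 2, 3}  B4 = {0, 1, 2}  B5 = {0, 3, 6}
Tree: B1–B2, B2–B3, B1–B4, B3–B5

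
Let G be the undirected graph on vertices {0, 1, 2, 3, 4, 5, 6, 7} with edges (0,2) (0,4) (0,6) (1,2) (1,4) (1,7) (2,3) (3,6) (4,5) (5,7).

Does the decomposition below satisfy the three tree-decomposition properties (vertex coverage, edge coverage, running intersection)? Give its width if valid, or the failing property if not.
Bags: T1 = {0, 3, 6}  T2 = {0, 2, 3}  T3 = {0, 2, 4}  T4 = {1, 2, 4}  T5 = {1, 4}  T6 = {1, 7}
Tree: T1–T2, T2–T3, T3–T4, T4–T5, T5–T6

No — vertex 5 appears in no bag.

A tree decomposition must satisfy three properties: every vertex lies in some bag; for every edge, both endpoints lie together in some bag; and for every vertex, the bags containing it form a connected subtree. Here vertex 5 appears in no bag, so the decomposition is invalid.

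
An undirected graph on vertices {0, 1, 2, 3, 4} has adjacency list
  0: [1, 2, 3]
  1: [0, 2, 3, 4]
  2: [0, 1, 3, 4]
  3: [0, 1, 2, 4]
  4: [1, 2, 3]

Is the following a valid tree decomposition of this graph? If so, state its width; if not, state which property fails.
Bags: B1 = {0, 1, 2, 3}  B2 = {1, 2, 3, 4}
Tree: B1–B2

Every vertex of G appears in some bag (union = {0, 1, 2, 3, 4}); every edge is covered by a bag; and for each vertex v the set of bags containing v is connected in the bag tree. The decomposition is therefore valid. The largest bag has 4 vertices, so the width is 3.

Yes; width 3.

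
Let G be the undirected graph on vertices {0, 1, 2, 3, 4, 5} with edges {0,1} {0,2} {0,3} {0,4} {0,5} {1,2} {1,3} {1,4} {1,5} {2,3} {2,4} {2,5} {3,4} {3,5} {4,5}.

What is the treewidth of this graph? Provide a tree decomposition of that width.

With just one bag of size 6, the width is 6 − 1 = 5, so tw(G) ≤ 5. For the lower bound, the 6 vertices {0, 1, 2, 3, 4, 5} are pairwise adjacent, and any tree decomposition puts a clique entirely inside one bag — forcing width ≥ 5. Therefore the treewidth is 5.

Treewidth 5.
One optimal decomposition is:
Bags: B1 = {0, 1, 2, 3, 4, 5}
Tree: (single bag)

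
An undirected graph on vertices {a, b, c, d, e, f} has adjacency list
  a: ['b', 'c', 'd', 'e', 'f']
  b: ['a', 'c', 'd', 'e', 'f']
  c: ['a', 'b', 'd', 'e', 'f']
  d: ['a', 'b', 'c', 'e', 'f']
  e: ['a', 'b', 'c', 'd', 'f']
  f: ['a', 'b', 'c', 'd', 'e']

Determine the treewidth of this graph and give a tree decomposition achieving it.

Treewidth 5.
One optimal decomposition is:
Bags: B1 = {a, b, c, d, e, f}
Tree: (single bag)

A single bag containing all 6 vertices is trivially a valid decomposition of width 5. For the lower bound, the 6 vertices {a, b, c, d, e, f} are pairwise adjacent, and any tree decomposition puts a clique entirely inside one bag — forcing width ≥ 5. Hence tw(G) = 5 exactly.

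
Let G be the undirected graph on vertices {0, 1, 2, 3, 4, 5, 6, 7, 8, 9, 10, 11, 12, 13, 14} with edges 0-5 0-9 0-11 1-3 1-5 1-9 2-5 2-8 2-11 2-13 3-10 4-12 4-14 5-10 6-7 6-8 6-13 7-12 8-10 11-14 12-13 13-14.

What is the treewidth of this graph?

A width-3 tree decomposition is:
Bags: B1 = {4, 6, 7, 12}  B2 = {4, 6, 12, 13}  B3 = {4, 6, 13, 14}  B4 = {6, 8, 13, 14}  B5 = {2, 8, 13, 14}  B6 = {2, 8, 11, 14}  B7 = {2, 8, 10, 11}  B8 = {2, 5, 10, 11}  B9 = {0, 5, 10, 11}  B10 = {0, 3, 5, 10}  B11 = {0, 1, 3, 5}  B12 = {0, 1, 3, 9}
Tree: B1–B2, B2–B3, B3–B4, B4–B5, B5–B6, B6–B7, B7–B8, B8–B9, B9–B10, B10–B11, B11–B12
The largest bag has 4 vertices, giving width 3; this decomposition certifies tw(G) ≤ 3. For the lower bound: the 4 vertex sets {4,7,12}, {6}, {13}, {2,8,11,14} are disjoint, each induces a connected subgraph, and every pair is joined by at least one edge of G. Contracting each set to a single vertex therefore yields K_{4} as a minor, and since treewidth is minor-monotone, tw(G) ≥ tw(K_{4}) = 3. Therefore the treewidth is 3.

3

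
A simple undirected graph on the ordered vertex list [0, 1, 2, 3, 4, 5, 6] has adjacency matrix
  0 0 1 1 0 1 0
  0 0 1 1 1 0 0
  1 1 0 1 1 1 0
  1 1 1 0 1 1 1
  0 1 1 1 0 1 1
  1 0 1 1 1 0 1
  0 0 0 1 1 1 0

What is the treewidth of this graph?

3

A width-3 tree decomposition is:
Bags: B1 = {2, 3, 4, 5}  B2 = {0, 2, 3, 5}  B3 = {1, 2, 3, 4}  B4 = {3, 4, 5, 6}
Tree: B1–B2, B1–B3, B1–B4
The largest bag has 4 vertices, giving width 3; this decomposition certifies tw(G) ≤ 3. On the other hand G contains the 4-clique {0, 2, 3, 5}. A clique must lie in a single bag of any decomposition, so no decomposition can have width below 3. The upper and lower bounds meet at 3, so that is the treewidth.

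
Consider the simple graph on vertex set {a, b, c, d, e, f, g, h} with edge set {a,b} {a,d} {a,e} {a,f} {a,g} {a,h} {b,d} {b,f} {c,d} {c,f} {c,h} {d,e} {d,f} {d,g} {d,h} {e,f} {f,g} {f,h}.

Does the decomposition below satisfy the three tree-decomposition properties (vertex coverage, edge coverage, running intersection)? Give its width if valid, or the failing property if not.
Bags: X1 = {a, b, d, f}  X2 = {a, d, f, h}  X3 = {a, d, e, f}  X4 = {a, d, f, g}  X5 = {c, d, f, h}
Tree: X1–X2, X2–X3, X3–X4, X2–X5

Yes; width 3.

Vertex coverage: the bags together contain {a, b, c, d, e, f, g, h}, the full vertex set. Edge coverage: each edge of G has both endpoints in at least one bag. Running intersection: for every vertex, the bags containing it form a connected subtree. All three properties hold, so this is a valid tree decomposition of width max|bag| − 1 = 3, and hence tw(G) ≤ 3.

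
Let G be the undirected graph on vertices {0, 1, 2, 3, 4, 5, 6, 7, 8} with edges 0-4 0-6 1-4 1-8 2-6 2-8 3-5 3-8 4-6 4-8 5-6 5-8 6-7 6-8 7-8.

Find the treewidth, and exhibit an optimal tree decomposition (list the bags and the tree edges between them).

Every bag has size at most 3, so the width is 3 − 1 = 2 and tw(G) ≤ 2. Conversely, {0, 4, 6} is a clique of size 3, and the vertices of any clique must share a bag in every tree decomposition; so some bag has ≥ 3 vertices and tw(G) ≥ 2. Hence tw(G) = 2 exactly.

Treewidth 2.
One optimal decomposition is:
Bags: B1 = {2, 6, 8}  B2 = {5, 6, 8}  B3 = {3, 5, 8}  B4 = {4, 6, 8}  B5 = {1, 4, 8}  B6 = {6, 7, 8}  B7 = {0, 4, 6}
Tree: B1–B2, B2–B3, B2–B4, B4–B5, B1–B6, B4–B7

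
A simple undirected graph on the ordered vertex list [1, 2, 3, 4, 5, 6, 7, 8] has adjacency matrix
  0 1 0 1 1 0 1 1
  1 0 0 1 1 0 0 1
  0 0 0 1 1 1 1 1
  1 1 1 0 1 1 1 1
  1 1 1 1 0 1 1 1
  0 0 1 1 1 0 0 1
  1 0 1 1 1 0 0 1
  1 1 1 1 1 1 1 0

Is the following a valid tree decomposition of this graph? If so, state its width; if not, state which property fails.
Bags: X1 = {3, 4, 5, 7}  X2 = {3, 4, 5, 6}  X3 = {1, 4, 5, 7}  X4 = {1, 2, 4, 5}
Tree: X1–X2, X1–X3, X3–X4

A tree decomposition must satisfy three properties: every vertex lies in some bag; for every edge, both endpoints lie together in some bag; and for every vertex, the bags containing it form a connected subtree. Here vertex 8 appears in no bag, so the decomposition is invalid.

No — vertex 8 appears in no bag.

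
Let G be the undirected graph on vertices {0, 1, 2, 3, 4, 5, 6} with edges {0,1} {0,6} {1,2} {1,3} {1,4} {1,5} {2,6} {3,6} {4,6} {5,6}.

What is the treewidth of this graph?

2

A width-2 tree decomposition is:
Bags: B1 = {1, 5, 6}  B2 = {0, 1, 6}  B3 = {1, 2, 6}  B4 = {1, 3, 6}  B5 = {1, 4, 6}
Tree: B1–B2, B2–B3, B3–B4, B4–B5
Each bag holds 3 vertices, so the decomposition has width 2, which upper-bounds the treewidth. Since 1–5–6–0–1 is a cycle in G, G is not acyclic. Forests are exactly the graphs of treewidth ≤ 1, so tw(G) ≥ 2. Hence tw(G) = 2 exactly.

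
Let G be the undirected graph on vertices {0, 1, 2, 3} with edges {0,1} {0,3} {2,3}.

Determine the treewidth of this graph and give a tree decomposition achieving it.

Treewidth 1.
Bags: B1 = {0, 1}  B2 = {0, 3}  B3 = {2, 3}
Tree: B1–B2, B2–B3

Every bag has size at most 2, so the width is 2 − 1 = 1 and tw(G) ≤ 1. Since G has at least one edge (e.g. 1–0), it is not an edgeless graph, so tw(G) ≥ 1. Combining the bounds, tw(G) = 1.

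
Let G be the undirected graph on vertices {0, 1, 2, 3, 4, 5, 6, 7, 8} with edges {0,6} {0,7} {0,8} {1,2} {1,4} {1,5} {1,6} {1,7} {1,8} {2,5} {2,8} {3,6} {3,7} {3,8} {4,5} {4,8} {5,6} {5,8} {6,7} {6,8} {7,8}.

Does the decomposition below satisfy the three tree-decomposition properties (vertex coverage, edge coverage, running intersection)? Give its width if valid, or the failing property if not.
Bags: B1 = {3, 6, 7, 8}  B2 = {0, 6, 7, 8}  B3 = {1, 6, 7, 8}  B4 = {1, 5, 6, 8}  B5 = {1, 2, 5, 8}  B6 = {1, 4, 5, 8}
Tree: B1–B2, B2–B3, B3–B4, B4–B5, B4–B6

Yes; width 3.

Checking the three conditions: (i) the bags cover all of {0, 1, 2, 3, 4, 5, 6, 7, 8}; (ii) for each edge, some bag contains both endpoints; (iii) the bags containing any fixed vertex form a subtree. All hold, so the decomposition is valid with width 4 − 1 = 3.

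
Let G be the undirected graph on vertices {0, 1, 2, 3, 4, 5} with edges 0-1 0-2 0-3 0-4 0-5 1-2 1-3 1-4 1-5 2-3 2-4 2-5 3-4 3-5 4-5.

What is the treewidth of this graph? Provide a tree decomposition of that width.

A single bag containing all 6 vertices is trivially a valid decomposition of width 5. For the lower bound, the 6 vertices {0, 1, 2, 3, 4, 5} are pairwise adjacent, and any tree decomposition puts a clique entirely inside one bag — forcing width ≥ 5. Combining the bounds, tw(G) = 5.

Treewidth 5.
Bags: B1 = {0, 1, 2, 3, 4, 5}
Tree: (single bag)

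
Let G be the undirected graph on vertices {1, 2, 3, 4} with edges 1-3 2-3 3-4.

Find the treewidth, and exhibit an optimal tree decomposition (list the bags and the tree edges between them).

Treewidth 1.
One such decomposition:
Bags: B1 = {3, 4}  B2 = {2, 3}  B3 = {1, 3}
Tree: B1–B2, B2–B3

Every bag has size at most 2, so the width is 2 − 1 = 1 and tw(G) ≤ 1. Since G has at least one edge (e.g. 3–4), it is not an edgeless graph, so tw(G) ≥ 1. Combining the bounds, tw(G) = 1.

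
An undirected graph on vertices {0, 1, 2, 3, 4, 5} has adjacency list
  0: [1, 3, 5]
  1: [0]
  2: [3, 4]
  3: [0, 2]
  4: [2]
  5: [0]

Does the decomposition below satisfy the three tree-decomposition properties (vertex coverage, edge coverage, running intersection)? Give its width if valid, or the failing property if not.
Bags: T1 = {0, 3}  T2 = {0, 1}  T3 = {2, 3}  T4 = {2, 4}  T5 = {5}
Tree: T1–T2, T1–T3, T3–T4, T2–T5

A tree decomposition must satisfy three properties: every vertex lies in some bag; for every edge, both endpoints lie together in some bag; and for every vertex, the bags containing it form a connected subtree. Here edge (0,5) lies in no bag, so the decomposition is invalid.

No — edge (0,5) lies in no bag.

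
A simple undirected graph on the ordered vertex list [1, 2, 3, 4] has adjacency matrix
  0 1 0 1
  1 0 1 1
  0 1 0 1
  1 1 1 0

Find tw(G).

2

A width-2 tree decomposition is:
Bags: B1 = {1, 2, 4}  B2 = {2, 3, 4}
Tree: B1–B2
Each bag holds 3 vertices, so the decomposition has width 2, which upper-bounds the treewidth. For the lower bound, the 3 vertices {1, 2, 4} are pairwise adjacent, and any tree decomposition puts a clique entirely inside one bag — forcing width ≥ 2. Hence tw(G) = 2 exactly.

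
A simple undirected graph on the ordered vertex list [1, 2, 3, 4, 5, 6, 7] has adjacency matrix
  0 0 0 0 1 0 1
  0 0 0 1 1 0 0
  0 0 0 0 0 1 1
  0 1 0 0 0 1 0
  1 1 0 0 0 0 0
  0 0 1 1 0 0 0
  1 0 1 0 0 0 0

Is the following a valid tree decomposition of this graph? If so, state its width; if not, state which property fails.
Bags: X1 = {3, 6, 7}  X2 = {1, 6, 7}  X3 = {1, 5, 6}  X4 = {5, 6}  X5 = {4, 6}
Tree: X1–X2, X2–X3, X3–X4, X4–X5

No — vertex 2 appears in no bag.

A tree decomposition must satisfy three properties: every vertex lies in some bag; for every edge, both endpoints lie together in some bag; and for every vertex, the bags containing it form a connected subtree. Here vertex 2 appears in no bag, so the decomposition is invalid.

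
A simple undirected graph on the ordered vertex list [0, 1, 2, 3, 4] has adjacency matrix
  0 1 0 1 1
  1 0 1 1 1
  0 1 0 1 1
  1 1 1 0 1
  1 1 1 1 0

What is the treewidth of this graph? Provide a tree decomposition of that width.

Treewidth 3.
One optimal decomposition is:
Bags: B1 = {1, 2, 3, 4}  B2 = {0, 1, 3, 4}
Tree: B1–B2

The largest bag has 4 vertices, giving width 3; this decomposition certifies tw(G) ≤ 3. On the other hand G contains the 4-clique {0, 1, 3, 4}. A clique must lie in a single bag of any decomposition, so no decomposition can have width below 3. The upper and lower bounds meet at 3, so that is the treewidth.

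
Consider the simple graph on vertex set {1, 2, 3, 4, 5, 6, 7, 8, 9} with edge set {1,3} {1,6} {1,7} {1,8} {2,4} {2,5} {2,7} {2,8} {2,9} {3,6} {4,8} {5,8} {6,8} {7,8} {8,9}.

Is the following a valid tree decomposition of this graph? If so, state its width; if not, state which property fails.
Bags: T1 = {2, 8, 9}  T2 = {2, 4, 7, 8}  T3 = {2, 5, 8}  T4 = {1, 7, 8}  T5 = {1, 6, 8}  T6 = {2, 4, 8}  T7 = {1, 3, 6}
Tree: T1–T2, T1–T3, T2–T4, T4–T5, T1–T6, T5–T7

No — bags containing vertex 4 are not connected in the tree.

A tree decomposition must satisfy three properties: every vertex lies in some bag; for every edge, both endpoints lie together in some bag; and for every vertex, the bags containing it form a connected subtree. Here bags containing vertex 4 are not connected in the tree, so the decomposition is invalid.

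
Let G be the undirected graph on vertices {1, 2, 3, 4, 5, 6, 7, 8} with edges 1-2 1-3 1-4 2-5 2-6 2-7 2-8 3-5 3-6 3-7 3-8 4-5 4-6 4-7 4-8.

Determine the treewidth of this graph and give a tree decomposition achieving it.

Every bag has size at most 4, so the width is 4 − 1 = 3 and tw(G) ≤ 3. For the lower bound: the 4 vertex sets {1,2}, {3,6}, {4}, {8} are disjoint, each induces a connected subgraph, and every pair is joined by at least one edge of G. Contracting each set to a single vertex therefore yields K_{4} as a minor, and since treewidth is minor-monotone, tw(G) ≥ tw(K_{4}) = 3. Hence tw(G) = 3 exactly.

Treewidth 3.
One optimal decomposition is:
Bags: B1 = {1, 2, 3, 4}  B2 = {2, 3, 4, 6}  B3 = {2, 3, 4, 8}  B4 = {2, 3, 4, 7}  B5 = {2, 3, 4, 5}
Tree: B1–B2, B2–B3, B3–B4, B4–B5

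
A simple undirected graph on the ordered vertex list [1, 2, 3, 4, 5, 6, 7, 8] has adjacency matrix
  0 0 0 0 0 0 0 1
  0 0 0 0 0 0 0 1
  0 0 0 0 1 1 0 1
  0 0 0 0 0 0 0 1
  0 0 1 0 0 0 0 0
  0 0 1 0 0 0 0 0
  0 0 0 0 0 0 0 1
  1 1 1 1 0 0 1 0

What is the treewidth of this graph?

A width-1 tree decomposition is:
Bags: B1 = {7, 8}  B2 = {4, 8}  B3 = {2, 8}  B4 = {3, 8}  B5 = {3, 6}  B6 = {3, 5}  B7 = {1, 8}
Tree: B1–B2, B1–B3, B3–B4, B4–B5, B5–B6, B3–B7
The largest bag has 2 vertices, giving width 1; this decomposition certifies tw(G) ≤ 1. Any graph with an edge has treewidth ≥ 1, and G has the edge 8–7. Hence tw(G) = 1 exactly.

1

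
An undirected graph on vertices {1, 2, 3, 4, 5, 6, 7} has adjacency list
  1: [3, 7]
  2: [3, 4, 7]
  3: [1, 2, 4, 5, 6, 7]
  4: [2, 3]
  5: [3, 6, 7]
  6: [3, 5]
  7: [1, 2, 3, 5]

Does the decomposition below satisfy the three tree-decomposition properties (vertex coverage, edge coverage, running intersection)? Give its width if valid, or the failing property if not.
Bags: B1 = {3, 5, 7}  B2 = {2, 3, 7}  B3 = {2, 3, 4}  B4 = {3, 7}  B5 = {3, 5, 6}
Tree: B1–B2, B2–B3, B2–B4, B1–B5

A tree decomposition must satisfy three properties: every vertex lies in some bag; for every edge, both endpoints lie together in some bag; and for every vertex, the bags containing it form a connected subtree. Here vertex 1 appears in no bag, so the decomposition is invalid.

No — vertex 1 appears in no bag.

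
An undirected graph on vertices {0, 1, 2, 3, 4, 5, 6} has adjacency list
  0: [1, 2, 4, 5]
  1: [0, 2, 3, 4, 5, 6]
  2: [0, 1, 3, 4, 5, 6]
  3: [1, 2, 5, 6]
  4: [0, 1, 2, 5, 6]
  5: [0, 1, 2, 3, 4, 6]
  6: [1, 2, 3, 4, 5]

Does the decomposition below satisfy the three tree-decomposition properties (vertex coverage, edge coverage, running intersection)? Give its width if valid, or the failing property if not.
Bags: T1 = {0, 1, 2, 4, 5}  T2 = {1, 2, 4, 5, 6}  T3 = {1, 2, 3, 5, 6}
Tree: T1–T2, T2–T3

Vertex coverage: the bags together contain {0, 1, 2, 3, 4, 5, 6}, the full vertex set. Edge coverage: each edge of G has both endpoints in at least one bag. Running intersection: for every vertex, the bags containing it form a connected subtree. All three properties hold, so this is a valid tree decomposition of width max|bag| − 1 = 4, and hence tw(G) ≤ 4.

Yes; width 4.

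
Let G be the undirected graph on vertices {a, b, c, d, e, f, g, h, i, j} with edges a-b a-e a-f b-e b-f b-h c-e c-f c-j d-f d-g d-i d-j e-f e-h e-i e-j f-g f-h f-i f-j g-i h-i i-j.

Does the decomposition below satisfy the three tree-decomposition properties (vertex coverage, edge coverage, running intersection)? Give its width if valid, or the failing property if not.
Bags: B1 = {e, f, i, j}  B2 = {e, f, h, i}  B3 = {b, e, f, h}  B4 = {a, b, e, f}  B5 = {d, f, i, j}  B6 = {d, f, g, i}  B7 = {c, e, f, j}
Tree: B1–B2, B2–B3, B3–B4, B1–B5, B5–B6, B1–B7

Every vertex of G appears in some bag (union = {a, b, c, d, e, f, g, h, i, j}); every edge is covered by a bag; and for each vertex v the set of bags containing v is connected in the bag tree. The decomposition is therefore valid. The largest bag has 4 vertices, so the width is 3.

Yes; width 3.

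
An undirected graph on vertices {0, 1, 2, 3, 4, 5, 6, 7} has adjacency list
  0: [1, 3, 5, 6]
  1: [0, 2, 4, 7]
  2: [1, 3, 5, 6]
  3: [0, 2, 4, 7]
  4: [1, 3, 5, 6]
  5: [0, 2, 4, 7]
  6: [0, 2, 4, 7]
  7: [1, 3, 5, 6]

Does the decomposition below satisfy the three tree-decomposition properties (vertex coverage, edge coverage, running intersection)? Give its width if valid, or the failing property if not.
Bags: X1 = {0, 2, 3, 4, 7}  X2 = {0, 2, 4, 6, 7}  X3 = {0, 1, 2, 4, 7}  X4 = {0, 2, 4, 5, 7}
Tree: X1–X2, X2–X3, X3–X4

Yes; width 4.

Every vertex of G appears in some bag (union = {0, 1, 2, 3, 4, 5, 6, 7}); every edge is covered by a bag; and for each vertex v the set of bags containing v is connected in the bag tree. The decomposition is therefore valid. The largest bag has 5 vertices, so the width is 4.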